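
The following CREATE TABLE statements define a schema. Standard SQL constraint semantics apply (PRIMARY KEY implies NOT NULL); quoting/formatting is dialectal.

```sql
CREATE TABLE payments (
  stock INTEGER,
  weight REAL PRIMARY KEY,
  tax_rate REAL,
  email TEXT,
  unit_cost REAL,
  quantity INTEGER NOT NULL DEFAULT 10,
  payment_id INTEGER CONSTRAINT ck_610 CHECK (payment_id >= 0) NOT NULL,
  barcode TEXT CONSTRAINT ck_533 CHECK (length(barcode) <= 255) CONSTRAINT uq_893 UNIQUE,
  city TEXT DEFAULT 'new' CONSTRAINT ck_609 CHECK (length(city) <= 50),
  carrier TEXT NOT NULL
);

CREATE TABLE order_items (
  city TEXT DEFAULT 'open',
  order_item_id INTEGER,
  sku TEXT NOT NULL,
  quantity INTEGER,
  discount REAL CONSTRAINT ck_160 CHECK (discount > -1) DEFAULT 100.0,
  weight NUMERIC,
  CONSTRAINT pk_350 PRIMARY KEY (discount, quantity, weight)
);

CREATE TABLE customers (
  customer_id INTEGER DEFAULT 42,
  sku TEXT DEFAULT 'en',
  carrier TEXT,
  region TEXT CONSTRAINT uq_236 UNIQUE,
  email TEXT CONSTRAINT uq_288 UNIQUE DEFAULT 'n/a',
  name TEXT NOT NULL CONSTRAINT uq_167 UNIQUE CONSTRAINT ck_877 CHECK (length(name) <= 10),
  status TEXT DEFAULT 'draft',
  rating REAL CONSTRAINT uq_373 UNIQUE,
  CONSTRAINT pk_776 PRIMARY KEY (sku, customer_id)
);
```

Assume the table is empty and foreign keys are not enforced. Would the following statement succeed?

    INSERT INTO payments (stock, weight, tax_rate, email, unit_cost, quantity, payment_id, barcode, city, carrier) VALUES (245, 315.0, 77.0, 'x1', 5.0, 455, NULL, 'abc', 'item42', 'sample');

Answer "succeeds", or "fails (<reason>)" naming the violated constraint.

fails (NOT NULL on payment_id)

payment_id is explicitly set to NULL, but payment_id is declared NOT NULL.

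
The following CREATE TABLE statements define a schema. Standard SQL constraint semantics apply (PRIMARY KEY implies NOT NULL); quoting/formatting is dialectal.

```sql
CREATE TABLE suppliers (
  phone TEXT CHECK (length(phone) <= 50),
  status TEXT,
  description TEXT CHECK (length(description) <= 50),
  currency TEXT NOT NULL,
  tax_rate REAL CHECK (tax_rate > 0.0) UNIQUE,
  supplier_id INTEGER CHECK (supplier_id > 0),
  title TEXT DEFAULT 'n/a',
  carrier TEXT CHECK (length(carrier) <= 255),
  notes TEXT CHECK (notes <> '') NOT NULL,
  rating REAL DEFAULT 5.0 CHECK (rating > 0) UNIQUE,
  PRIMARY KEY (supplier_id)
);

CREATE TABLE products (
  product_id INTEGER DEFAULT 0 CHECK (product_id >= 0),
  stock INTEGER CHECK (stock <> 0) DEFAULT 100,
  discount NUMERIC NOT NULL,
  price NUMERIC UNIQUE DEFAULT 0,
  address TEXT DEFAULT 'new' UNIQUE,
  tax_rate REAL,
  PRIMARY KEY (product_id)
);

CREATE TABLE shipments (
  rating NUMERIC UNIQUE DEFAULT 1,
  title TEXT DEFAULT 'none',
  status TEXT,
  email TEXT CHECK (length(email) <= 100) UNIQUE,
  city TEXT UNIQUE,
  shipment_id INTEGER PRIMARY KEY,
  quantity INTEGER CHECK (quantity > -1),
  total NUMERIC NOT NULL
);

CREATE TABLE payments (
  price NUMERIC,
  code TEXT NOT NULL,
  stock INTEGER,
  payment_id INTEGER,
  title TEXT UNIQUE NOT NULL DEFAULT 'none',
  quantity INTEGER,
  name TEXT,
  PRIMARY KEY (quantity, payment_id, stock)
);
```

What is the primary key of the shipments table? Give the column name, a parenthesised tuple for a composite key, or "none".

shipment_id is declared PRIMARY KEY inline on the column.

shipment_id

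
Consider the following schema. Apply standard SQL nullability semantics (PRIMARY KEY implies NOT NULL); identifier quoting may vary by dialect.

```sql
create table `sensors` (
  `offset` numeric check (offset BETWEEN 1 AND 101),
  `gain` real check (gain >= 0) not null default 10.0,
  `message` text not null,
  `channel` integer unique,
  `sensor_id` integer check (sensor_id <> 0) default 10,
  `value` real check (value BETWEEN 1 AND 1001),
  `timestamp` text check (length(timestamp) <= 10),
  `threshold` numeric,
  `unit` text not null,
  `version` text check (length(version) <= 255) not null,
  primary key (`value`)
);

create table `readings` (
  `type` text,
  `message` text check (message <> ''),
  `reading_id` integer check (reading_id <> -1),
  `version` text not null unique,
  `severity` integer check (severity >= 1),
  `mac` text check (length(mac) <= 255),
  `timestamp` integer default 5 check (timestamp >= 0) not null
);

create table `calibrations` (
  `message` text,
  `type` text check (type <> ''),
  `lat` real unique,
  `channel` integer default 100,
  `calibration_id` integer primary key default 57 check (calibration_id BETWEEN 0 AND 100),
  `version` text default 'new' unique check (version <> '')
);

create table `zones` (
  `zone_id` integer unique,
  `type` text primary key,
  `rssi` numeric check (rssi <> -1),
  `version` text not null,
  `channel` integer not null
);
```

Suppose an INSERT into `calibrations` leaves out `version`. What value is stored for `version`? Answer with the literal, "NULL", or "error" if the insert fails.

'new'

version has an explicit DEFAULT 'new'.
When the column is omitted from an INSERT, that default is used.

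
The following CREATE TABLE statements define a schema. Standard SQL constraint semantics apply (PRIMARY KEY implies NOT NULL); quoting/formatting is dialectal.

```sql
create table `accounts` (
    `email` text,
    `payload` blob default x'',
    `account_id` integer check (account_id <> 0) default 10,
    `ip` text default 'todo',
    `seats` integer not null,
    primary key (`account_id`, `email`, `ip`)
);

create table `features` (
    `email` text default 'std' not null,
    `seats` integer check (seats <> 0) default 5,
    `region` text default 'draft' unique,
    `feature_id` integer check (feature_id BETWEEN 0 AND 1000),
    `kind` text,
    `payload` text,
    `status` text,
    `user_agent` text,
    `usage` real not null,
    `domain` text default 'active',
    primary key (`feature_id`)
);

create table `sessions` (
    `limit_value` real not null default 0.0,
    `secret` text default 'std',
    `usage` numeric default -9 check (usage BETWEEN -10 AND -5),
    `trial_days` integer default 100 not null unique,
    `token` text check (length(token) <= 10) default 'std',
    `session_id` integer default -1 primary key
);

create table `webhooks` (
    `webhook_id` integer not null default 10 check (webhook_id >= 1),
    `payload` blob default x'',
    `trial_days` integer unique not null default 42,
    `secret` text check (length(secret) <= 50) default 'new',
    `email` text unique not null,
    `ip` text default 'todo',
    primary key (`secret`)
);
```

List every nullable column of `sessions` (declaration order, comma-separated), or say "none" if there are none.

secret, usage, token

- limit_value: declared NOT NULL → not nullable.
- secret: DEFAULT only fills an omitted column; an explicit NULL is still allowed → nullable.
- usage: CHECK does not forbid NULL (a CHECK constraint passes when its expression is NULL) → nullable.
- trial_days: declared NOT NULL → not nullable.
- token: CHECK does not forbid NULL (a CHECK constraint passes when its expression is NULL) → nullable.
- session_id: part of the PRIMARY KEY, which implies NOT NULL → not nullable.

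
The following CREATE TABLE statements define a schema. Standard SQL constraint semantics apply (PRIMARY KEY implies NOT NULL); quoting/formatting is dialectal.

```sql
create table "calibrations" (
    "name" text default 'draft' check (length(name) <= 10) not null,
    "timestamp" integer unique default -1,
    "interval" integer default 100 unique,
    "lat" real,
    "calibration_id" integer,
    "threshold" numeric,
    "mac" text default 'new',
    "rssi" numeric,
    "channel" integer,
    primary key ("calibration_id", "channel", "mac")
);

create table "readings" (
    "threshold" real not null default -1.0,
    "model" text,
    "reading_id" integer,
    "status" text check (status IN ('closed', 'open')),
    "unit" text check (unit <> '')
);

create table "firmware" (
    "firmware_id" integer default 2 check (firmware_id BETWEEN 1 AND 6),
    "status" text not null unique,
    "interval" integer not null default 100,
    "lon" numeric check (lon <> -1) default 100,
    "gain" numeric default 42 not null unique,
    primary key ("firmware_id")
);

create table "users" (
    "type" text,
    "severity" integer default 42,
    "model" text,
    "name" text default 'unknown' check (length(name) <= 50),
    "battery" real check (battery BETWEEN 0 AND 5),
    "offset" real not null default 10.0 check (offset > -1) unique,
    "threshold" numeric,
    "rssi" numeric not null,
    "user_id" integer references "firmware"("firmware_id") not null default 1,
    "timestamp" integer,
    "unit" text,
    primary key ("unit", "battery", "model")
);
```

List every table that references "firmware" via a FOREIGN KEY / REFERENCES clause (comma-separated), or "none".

- users.user_id references firmware(firmware_id).

users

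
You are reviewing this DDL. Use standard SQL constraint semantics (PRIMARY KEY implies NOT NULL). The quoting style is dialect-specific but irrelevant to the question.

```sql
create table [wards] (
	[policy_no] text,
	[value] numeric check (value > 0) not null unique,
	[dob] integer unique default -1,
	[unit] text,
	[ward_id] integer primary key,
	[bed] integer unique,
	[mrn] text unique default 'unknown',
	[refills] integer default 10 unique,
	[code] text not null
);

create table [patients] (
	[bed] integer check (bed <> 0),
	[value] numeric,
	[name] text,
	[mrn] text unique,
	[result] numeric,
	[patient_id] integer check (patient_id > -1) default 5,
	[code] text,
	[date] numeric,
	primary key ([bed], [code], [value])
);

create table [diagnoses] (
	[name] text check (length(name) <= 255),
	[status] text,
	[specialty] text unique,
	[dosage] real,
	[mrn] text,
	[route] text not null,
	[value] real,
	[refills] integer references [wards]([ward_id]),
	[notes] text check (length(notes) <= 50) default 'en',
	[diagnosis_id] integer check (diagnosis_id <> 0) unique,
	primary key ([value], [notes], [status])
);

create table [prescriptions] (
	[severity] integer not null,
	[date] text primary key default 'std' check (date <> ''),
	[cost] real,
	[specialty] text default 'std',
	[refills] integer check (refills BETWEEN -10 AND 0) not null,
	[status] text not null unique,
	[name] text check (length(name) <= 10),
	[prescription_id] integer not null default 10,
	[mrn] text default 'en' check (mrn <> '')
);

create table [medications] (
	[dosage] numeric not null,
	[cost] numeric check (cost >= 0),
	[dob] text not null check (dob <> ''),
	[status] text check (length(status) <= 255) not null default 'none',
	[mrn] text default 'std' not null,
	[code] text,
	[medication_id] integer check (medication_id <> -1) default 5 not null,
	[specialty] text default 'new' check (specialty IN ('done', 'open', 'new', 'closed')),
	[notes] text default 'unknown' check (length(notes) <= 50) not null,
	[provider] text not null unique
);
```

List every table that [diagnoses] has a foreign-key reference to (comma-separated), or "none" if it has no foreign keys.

- refills REFERENCES wards(ward_id).

wards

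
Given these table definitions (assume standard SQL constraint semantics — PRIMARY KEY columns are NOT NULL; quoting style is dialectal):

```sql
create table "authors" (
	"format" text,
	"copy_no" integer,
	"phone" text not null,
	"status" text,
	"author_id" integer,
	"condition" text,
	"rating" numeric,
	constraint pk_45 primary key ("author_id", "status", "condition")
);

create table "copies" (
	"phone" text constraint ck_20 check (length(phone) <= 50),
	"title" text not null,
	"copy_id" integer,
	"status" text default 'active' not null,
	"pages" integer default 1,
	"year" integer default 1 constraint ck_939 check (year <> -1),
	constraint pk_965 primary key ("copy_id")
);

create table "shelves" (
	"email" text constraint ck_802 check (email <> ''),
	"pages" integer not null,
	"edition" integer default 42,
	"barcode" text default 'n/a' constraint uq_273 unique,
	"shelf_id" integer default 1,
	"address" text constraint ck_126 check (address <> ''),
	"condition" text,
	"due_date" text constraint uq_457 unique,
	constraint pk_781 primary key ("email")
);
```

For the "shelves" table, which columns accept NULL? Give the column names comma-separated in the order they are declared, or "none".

- email: part of the PRIMARY KEY, which implies NOT NULL → not nullable.
- pages: declared NOT NULL → not nullable.
- edition: DEFAULT only fills an omitted column; an explicit NULL is still allowed → nullable.
- barcode: UNIQUE does not imply NOT NULL → nullable.
- shelf_id: DEFAULT only fills an omitted column; an explicit NULL is still allowed → nullable.
- address: CHECK does not forbid NULL (a CHECK constraint passes when its expression is NULL) → nullable.
- condition: no NOT NULL constraint applies → nullable.
- due_date: UNIQUE does not imply NOT NULL → nullable.

edition, barcode, shelf_id, address, condition, due_date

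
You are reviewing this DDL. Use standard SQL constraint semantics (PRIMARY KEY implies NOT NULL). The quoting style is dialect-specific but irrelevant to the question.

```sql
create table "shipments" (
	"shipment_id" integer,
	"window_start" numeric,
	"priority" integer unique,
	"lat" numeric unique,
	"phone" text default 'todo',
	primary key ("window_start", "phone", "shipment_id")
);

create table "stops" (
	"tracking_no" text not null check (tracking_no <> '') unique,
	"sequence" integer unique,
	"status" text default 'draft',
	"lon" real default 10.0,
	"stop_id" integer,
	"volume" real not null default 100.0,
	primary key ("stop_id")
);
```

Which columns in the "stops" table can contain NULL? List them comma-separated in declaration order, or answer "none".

sequence, status, lon

- tracking_no: declared NOT NULL → not nullable.
- sequence: UNIQUE does not imply NOT NULL → nullable.
- status: DEFAULT only fills an omitted column; an explicit NULL is still allowed → nullable.
- lon: DEFAULT only fills an omitted column; an explicit NULL is still allowed → nullable.
- stop_id: part of the PRIMARY KEY, which implies NOT NULL → not nullable.
- volume: declared NOT NULL → not nullable.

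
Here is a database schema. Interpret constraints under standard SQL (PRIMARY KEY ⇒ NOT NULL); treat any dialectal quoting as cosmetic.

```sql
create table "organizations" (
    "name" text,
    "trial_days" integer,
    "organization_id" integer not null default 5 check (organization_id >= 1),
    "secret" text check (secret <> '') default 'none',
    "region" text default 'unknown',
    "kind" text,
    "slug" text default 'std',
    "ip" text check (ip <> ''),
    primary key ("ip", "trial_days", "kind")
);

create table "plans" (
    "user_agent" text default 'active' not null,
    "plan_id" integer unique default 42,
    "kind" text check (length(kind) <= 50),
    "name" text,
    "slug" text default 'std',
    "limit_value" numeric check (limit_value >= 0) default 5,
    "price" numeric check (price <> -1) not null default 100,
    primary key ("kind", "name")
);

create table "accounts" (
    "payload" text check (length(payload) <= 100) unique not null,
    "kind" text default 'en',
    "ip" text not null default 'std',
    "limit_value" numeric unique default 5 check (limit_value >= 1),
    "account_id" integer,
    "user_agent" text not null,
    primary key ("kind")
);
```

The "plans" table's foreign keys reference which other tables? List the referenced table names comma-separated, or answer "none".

No column in plans has a REFERENCES clause.

none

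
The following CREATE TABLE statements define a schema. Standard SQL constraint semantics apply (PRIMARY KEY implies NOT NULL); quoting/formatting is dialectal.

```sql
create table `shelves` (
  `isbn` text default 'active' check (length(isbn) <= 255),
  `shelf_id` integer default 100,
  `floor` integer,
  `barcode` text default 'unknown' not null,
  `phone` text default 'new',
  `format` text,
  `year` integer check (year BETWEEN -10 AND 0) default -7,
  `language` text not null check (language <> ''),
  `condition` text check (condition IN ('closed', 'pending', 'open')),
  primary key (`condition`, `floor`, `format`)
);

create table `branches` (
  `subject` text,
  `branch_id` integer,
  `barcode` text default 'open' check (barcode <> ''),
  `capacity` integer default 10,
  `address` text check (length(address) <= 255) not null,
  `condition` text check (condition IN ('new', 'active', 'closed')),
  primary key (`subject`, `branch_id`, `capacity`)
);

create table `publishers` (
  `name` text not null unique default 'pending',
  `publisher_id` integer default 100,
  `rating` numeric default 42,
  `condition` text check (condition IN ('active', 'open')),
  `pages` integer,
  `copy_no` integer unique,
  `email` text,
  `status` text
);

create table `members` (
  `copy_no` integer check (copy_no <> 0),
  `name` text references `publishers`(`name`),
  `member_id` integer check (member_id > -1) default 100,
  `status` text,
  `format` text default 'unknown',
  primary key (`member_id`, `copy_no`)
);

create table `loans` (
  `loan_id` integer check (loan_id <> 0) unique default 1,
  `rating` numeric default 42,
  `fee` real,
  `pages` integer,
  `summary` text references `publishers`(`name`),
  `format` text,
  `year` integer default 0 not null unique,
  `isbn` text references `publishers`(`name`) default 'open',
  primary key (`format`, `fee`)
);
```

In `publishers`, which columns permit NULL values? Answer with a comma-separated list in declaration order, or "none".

- name: declared NOT NULL → not nullable.
- publisher_id: DEFAULT only fills an omitted column; an explicit NULL is still allowed → nullable.
- rating: DEFAULT only fills an omitted column; an explicit NULL is still allowed → nullable.
- condition: CHECK does not forbid NULL (a CHECK constraint passes when its expression is NULL) → nullable.
- pages: no NOT NULL constraint applies → nullable.
- copy_no: UNIQUE does not imply NOT NULL → nullable.
- email: no NOT NULL constraint applies → nullable.
- status: no NOT NULL constraint applies → nullable.

publisher_id, rating, condition, pages, copy_no, email, status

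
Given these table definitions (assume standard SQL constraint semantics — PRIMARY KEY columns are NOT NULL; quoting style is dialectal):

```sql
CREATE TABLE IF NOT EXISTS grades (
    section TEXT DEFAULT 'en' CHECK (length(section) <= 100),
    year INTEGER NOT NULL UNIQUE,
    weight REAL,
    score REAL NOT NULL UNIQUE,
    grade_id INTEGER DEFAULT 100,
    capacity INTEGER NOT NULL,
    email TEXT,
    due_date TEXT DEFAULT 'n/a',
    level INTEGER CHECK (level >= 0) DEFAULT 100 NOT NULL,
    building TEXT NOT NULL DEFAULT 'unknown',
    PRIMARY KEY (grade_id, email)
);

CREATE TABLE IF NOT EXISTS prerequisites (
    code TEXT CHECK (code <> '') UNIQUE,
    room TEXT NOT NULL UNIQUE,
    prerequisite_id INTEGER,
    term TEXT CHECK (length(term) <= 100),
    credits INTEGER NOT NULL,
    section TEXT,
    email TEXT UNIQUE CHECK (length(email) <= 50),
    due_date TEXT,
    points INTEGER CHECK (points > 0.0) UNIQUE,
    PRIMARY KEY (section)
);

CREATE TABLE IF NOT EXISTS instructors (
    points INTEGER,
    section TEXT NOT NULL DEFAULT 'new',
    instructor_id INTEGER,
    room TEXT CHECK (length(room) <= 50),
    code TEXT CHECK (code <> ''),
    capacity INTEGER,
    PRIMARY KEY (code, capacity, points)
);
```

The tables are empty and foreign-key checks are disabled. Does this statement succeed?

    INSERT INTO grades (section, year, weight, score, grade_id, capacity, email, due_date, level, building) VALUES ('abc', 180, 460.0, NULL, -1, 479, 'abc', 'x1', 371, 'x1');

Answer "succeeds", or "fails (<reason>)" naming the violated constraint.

score is explicitly set to NULL, but score is declared NOT NULL.

fails (NOT NULL on score)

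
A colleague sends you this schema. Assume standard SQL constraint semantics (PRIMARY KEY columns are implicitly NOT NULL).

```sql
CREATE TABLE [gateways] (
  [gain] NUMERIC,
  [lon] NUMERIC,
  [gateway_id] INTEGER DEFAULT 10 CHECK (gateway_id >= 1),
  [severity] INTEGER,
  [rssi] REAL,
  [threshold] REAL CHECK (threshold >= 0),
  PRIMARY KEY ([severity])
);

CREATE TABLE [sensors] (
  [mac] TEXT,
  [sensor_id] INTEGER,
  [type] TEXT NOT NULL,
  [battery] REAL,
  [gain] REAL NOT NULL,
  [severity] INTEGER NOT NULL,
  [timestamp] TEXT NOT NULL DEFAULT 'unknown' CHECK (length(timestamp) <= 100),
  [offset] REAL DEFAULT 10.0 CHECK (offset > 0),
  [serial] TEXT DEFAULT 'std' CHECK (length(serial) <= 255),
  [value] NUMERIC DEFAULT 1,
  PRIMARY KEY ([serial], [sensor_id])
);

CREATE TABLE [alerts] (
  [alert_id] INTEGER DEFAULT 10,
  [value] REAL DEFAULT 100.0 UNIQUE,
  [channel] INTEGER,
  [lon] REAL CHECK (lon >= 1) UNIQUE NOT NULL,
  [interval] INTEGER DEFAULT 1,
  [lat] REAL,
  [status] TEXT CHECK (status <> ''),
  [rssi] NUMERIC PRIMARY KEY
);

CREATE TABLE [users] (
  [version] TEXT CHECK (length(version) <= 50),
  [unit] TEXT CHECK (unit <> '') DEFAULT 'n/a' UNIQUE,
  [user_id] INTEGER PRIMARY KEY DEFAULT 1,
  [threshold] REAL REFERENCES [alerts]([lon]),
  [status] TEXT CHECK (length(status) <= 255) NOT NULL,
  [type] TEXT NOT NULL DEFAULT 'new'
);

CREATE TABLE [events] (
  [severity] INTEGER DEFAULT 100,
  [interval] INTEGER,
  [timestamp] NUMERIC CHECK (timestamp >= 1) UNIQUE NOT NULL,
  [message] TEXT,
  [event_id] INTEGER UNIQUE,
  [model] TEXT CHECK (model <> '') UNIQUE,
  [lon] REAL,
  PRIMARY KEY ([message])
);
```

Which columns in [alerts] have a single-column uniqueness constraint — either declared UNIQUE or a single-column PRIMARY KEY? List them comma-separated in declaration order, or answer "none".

- alert_id: no UNIQUE or single-column PK constraint.
- value: declared UNIQUE → unique.
- channel: no UNIQUE or single-column PK constraint.
- lon: declared UNIQUE → unique.
- interval: no UNIQUE or single-column PK constraint.
- lat: no UNIQUE or single-column PK constraint.
- status: no UNIQUE or single-column PK constraint.
- rssi: single-column PRIMARY KEY → unique.

value, lon, rssi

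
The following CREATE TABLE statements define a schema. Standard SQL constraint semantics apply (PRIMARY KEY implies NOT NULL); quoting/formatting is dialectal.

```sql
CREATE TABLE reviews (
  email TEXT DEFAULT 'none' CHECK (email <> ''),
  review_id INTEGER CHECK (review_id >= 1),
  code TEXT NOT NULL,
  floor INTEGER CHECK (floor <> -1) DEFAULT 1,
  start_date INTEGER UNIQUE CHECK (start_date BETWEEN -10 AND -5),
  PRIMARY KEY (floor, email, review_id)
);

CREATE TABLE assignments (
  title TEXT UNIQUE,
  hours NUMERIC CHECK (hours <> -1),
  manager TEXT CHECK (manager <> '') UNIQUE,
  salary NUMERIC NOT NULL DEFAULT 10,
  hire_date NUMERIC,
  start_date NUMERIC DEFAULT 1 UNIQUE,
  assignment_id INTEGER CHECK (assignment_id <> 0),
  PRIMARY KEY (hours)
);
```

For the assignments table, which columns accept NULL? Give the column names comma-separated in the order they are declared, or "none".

- title: UNIQUE does not imply NOT NULL → nullable.
- hours: part of the PRIMARY KEY, which implies NOT NULL → not nullable.
- manager: CHECK does not forbid NULL (a CHECK constraint passes when its expression is NULL) → nullable.
- salary: declared NOT NULL → not nullable.
- hire_date: no NOT NULL constraint applies → nullable.
- start_date: UNIQUE does not imply NOT NULL → nullable.
- assignment_id: CHECK does not forbid NULL (a CHECK constraint passes when its expression is NULL) → nullable.

title, manager, hire_date, start_date, assignment_id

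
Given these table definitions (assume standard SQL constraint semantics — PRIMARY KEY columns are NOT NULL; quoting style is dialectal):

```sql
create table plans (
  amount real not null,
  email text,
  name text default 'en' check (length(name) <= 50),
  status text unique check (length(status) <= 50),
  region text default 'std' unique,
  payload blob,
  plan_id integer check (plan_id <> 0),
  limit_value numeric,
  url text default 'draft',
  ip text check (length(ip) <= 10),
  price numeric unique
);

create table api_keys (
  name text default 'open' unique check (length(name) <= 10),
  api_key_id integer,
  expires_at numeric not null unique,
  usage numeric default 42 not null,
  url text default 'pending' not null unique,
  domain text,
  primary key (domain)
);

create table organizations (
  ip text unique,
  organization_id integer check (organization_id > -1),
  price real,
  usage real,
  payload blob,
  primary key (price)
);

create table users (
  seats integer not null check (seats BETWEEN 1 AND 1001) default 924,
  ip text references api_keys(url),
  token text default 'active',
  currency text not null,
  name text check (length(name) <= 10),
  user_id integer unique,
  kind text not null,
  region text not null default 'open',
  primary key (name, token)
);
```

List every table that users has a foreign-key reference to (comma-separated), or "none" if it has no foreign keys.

- ip REFERENCES api_keys(url).

api_keys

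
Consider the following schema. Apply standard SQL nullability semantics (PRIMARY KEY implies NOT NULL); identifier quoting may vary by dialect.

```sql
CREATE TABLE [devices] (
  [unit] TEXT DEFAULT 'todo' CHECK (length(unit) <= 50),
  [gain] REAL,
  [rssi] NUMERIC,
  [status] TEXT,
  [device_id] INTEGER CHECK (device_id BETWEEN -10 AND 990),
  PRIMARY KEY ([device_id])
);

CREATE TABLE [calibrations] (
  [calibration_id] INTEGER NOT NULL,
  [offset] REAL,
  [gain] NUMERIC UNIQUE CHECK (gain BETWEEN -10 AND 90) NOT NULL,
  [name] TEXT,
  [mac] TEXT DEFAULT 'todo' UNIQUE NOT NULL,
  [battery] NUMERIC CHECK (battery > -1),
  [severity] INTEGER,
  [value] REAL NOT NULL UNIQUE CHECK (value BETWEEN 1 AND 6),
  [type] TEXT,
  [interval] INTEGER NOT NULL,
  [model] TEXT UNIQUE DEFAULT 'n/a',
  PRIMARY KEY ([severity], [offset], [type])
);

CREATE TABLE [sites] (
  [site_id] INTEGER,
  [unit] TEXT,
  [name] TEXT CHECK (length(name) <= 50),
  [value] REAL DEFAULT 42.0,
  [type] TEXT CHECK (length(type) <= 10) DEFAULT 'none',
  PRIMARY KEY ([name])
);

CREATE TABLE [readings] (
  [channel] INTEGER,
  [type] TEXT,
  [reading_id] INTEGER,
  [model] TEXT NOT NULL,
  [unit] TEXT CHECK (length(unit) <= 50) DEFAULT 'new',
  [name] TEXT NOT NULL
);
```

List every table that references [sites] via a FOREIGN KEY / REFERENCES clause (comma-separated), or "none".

none

No REFERENCES clause anywhere in the schema names sites.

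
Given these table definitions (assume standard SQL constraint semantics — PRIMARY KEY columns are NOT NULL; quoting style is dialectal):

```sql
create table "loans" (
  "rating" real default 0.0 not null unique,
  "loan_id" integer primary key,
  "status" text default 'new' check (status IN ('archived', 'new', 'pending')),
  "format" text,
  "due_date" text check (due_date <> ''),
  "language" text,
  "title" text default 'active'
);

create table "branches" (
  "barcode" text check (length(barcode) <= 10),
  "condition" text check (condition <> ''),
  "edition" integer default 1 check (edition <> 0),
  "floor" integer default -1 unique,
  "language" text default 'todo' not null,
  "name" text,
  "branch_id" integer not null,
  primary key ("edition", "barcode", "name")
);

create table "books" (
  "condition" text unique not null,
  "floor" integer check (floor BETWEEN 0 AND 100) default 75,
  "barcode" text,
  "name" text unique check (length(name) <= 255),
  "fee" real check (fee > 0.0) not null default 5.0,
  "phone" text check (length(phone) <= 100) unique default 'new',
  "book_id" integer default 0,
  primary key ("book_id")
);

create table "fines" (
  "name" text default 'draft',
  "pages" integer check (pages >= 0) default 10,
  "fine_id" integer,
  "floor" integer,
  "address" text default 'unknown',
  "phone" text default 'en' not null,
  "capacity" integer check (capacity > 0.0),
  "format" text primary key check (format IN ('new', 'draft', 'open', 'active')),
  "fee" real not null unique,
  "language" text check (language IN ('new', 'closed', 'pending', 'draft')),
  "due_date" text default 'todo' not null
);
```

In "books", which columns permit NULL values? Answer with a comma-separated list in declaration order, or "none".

floor, barcode, name, phone

- condition: declared NOT NULL → not nullable.
- floor: CHECK does not forbid NULL (a CHECK constraint passes when its expression is NULL) → nullable.
- barcode: no NOT NULL constraint applies → nullable.
- name: CHECK does not forbid NULL (a CHECK constraint passes when its expression is NULL) → nullable.
- fee: declared NOT NULL → not nullable.
- phone: CHECK does not forbid NULL (a CHECK constraint passes when its expression is NULL) → nullable.
- book_id: part of the PRIMARY KEY, which implies NOT NULL → not nullable.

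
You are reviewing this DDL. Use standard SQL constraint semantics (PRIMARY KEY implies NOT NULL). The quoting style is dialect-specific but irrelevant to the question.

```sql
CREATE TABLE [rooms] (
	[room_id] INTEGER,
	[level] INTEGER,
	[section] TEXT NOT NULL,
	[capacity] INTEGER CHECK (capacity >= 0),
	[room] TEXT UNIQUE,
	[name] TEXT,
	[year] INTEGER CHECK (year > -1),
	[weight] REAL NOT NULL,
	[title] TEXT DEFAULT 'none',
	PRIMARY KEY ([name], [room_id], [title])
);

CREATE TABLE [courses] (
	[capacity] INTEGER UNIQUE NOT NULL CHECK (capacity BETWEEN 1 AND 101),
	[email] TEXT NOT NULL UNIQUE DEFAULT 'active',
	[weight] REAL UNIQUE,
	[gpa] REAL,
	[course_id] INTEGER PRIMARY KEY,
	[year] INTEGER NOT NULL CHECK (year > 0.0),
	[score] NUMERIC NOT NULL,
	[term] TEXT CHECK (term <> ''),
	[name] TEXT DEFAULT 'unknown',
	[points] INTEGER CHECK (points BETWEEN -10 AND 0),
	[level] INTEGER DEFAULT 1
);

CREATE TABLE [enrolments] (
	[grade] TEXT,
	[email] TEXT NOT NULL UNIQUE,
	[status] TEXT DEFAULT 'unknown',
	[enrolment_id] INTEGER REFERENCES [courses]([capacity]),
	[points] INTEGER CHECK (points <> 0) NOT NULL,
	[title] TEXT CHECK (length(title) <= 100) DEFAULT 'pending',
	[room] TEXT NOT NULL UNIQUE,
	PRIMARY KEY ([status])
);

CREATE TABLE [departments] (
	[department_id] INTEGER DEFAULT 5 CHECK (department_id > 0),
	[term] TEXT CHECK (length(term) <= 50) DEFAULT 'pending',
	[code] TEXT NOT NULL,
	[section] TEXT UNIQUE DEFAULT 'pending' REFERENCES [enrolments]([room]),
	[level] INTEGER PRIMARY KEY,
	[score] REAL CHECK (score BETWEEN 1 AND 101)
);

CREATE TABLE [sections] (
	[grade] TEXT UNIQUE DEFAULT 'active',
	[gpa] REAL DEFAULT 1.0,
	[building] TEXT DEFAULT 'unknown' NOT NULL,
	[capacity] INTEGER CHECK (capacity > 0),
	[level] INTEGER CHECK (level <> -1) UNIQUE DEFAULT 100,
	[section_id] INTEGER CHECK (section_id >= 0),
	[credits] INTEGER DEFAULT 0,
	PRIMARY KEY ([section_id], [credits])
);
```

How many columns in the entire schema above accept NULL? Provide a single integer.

rooms: 4 nullable (level, capacity, room, year — PK (name, room_id, title) and explicit NOT NULL columns excluded).
courses: 6 nullable (weight, gpa, term, name, points, level — PK (course_id) and explicit NOT NULL columns excluded).
enrolments: 3 nullable (grade, enrolment_id, title — PK (status) and explicit NOT NULL columns excluded).
departments: 4 nullable (department_id, term, section, score — PK (level) and explicit NOT NULL columns excluded).
sections: 4 nullable (grade, gpa, capacity, level — PK (section_id, credits) and explicit NOT NULL columns excluded).
Total: 4 + 6 + 3 + 4 + 4 = 21.

21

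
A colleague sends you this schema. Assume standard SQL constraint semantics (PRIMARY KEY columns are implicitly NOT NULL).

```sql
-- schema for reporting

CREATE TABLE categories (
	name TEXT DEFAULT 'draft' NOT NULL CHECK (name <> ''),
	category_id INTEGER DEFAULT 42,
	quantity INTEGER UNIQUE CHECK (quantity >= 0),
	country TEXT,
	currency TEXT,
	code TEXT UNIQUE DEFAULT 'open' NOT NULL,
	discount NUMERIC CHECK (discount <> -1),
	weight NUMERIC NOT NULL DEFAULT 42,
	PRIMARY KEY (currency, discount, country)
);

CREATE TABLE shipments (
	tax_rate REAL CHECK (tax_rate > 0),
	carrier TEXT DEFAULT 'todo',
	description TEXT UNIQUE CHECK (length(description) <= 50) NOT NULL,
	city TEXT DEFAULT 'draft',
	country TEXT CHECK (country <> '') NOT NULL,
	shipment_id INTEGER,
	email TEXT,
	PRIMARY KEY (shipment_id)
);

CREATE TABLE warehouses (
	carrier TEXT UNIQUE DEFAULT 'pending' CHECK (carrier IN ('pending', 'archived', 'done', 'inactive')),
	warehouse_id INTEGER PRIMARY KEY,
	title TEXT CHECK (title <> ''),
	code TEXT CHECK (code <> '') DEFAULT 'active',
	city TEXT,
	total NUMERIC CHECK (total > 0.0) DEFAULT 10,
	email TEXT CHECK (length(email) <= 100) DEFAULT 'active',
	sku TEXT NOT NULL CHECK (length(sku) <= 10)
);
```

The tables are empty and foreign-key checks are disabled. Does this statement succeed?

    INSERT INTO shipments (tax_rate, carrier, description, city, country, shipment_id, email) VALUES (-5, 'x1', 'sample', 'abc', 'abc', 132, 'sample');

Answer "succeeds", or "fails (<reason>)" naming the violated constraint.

The value -5 for tax_rate violates CHECK (tax_rate > 0).

fails (CHECK on tax_rate)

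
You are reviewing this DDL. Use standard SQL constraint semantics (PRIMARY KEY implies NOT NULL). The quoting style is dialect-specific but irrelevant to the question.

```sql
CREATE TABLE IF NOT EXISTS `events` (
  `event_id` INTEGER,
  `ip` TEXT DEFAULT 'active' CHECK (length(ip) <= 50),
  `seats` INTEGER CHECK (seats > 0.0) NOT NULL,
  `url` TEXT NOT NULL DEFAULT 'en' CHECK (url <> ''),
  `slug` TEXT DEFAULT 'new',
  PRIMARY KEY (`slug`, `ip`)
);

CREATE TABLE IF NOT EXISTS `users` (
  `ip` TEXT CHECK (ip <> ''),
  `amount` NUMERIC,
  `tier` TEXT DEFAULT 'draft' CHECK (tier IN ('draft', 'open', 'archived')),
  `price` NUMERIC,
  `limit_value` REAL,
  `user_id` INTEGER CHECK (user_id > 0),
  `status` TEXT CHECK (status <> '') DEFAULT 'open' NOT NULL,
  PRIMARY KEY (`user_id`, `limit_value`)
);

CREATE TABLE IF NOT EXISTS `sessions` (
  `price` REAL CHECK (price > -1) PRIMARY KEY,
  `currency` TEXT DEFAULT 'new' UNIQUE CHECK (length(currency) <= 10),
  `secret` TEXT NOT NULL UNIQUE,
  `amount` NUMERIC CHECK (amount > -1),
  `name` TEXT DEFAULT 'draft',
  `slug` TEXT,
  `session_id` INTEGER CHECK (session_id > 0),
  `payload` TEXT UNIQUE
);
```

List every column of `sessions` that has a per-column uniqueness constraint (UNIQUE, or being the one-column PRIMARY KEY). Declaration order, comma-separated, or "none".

price, currency, secret, payload

- price: single-column PRIMARY KEY → unique.
- currency: declared UNIQUE → unique.
- secret: declared UNIQUE → unique.
- amount: no UNIQUE or single-column PK constraint.
- name: no UNIQUE or single-column PK constraint.
- slug: no UNIQUE or single-column PK constraint.
- session_id: no UNIQUE or single-column PK constraint.
- payload: declared UNIQUE → unique.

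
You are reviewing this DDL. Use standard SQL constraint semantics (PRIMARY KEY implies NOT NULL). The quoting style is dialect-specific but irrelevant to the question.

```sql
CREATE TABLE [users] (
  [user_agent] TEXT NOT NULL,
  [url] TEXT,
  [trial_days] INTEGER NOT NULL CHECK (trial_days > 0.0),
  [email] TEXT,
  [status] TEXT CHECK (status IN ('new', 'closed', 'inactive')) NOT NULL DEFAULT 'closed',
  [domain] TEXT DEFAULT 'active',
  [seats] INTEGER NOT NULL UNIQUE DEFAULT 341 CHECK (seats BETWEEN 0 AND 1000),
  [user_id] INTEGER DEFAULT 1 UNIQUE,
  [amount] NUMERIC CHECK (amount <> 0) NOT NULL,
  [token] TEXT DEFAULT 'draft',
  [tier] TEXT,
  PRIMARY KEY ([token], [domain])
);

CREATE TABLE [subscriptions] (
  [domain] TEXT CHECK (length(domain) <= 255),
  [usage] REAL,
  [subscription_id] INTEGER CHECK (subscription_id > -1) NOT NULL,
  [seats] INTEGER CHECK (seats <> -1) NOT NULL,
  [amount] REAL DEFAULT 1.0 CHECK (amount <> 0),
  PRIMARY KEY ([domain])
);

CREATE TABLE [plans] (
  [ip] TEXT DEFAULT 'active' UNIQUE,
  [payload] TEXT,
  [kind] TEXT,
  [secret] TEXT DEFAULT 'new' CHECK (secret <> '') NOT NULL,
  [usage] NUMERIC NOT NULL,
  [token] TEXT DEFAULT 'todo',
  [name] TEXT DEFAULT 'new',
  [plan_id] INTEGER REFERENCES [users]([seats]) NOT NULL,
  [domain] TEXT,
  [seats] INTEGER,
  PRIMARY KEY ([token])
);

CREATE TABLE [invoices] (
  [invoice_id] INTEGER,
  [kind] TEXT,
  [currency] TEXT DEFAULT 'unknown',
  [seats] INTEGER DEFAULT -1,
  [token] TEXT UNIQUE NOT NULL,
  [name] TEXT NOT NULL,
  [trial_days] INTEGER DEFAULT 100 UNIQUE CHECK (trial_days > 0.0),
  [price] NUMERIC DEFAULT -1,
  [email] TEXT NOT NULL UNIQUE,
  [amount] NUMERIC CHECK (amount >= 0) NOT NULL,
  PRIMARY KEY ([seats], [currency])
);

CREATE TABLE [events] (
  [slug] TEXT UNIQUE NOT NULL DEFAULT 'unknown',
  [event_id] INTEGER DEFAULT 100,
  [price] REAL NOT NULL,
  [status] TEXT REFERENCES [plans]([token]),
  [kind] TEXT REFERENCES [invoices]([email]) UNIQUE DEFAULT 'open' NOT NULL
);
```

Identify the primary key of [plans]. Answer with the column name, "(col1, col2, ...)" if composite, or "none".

token is declared PRIMARY KEY as a table-level PRIMARY KEY clause.

token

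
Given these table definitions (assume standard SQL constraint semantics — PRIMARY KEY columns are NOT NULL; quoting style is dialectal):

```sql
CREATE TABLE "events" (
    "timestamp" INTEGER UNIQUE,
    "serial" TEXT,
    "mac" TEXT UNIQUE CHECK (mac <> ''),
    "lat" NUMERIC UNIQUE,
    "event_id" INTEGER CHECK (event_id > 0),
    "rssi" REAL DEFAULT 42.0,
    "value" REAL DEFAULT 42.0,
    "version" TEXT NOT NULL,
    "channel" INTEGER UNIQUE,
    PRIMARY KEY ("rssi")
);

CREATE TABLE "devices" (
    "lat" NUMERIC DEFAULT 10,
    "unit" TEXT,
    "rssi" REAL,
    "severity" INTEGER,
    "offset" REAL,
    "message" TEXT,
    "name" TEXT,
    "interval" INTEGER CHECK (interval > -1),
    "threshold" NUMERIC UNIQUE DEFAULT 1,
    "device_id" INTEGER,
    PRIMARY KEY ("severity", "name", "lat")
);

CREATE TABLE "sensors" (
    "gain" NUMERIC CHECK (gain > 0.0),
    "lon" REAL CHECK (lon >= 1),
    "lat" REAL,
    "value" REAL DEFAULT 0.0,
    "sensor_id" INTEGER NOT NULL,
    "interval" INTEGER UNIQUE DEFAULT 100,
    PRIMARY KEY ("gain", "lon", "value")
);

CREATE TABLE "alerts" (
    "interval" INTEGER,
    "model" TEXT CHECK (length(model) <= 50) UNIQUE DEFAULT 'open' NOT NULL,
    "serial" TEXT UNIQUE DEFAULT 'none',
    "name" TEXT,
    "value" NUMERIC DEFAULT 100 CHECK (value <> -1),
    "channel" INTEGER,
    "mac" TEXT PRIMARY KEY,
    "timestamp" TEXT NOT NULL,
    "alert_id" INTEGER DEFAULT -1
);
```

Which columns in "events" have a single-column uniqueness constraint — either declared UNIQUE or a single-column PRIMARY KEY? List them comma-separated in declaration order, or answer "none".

- timestamp: declared UNIQUE → unique.
- serial: no UNIQUE or single-column PK constraint.
- mac: declared UNIQUE → unique.
- lat: declared UNIQUE → unique.
- event_id: no UNIQUE or single-column PK constraint.
- rssi: single-column PRIMARY KEY → unique.
- value: no UNIQUE or single-column PK constraint.
- version: no UNIQUE or single-column PK constraint.
- channel: declared UNIQUE → unique.

timestamp, mac, lat, rssi, channel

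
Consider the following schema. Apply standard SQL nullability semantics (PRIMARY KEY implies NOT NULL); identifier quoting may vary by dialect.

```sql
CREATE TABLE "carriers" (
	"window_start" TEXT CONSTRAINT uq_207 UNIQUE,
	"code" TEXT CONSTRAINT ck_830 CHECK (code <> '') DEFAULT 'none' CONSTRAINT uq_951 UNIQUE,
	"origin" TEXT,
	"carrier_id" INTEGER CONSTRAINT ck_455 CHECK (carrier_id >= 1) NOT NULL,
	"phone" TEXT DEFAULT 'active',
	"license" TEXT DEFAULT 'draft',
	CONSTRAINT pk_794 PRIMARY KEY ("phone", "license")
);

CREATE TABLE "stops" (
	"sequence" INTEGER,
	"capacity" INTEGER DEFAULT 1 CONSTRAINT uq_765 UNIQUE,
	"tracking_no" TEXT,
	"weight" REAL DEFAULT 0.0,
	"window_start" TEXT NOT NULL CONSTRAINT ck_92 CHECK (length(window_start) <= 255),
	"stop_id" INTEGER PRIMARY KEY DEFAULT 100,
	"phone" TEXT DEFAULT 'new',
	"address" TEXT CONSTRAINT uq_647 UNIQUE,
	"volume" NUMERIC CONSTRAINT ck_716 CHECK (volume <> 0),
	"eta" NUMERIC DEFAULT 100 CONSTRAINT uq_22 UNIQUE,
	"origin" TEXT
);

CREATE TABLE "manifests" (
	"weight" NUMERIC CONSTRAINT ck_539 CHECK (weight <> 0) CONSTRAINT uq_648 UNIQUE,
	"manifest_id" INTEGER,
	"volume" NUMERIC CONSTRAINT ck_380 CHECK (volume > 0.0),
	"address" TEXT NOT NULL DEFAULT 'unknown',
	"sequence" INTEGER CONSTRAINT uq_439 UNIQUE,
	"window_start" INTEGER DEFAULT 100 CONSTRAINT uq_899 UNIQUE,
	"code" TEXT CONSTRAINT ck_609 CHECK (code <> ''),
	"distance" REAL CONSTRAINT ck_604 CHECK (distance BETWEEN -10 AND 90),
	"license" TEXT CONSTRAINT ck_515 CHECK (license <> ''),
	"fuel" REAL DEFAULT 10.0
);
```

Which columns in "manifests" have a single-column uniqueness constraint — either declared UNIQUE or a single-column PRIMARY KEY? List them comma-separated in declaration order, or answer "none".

- weight: declared UNIQUE → unique.
- manifest_id: no UNIQUE or single-column PK constraint.
- volume: no UNIQUE or single-column PK constraint.
- address: no UNIQUE or single-column PK constraint.
- sequence: declared UNIQUE → unique.
- window_start: declared UNIQUE → unique.
- code: no UNIQUE or single-column PK constraint.
- distance: no UNIQUE or single-column PK constraint.
- license: no UNIQUE or single-column PK constraint.
- fuel: no UNIQUE or single-column PK constraint.

weight, sequence, window_start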